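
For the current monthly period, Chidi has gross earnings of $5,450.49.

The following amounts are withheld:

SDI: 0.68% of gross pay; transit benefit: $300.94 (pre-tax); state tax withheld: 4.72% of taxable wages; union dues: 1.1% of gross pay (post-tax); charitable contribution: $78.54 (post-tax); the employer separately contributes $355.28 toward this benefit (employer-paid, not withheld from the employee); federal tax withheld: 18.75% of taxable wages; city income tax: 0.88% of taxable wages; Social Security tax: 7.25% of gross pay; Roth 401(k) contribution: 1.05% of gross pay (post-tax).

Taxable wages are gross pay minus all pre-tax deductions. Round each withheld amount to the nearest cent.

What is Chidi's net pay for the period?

Transit benefit: $300.94
Taxable wages = $5,450.49 − $300.94 = $5,149.55
State tax withheld: $5,149.55 × 0.0472 = $243.06
Federal tax withheld: $5,149.55 × 0.1875 = $965.54
City income tax: $5,149.55 × 0.0088 = $45.32
Social Security tax: $5,450.49 × 0.0725 = $395.16
SDI: $5,450.49 × 0.0068 = $37.06
Union dues: $5,450.49 × 0.011 = $59.96
Roth 401(k) contribution: $5,450.49 × 0.0105 = $57.23
Charitable contribution: $78.54
(Employer's $355.28 toward charitable contribution is not withheld from the employee.)
Total deductions = $300.94 + $243.06 + $965.54 + $45.32 + $395.16 + $37.06 + $59.96 + $57.23 + $78.54 = $2,182.81
Net pay = $5,450.49 − $2,182.81 = $3,267.68

$3,267.68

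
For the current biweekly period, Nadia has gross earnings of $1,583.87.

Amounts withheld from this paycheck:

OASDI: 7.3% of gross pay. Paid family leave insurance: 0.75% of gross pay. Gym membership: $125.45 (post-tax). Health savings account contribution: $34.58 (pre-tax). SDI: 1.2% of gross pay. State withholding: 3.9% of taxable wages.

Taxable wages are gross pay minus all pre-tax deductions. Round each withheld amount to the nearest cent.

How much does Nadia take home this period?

$1,216.91

Health savings account contribution: $34.58
Taxable wages = $1,583.87 − $34.58 = $1,549.29
State withholding: $1,549.29 × 0.039 = $60.42
Paid family leave insurance: $1,583.87 × 0.0075 = $11.88
SDI: $1,583.87 × 0.012 = $19.01
OASDI: $1,583.87 × 0.073 = $115.62
Gym membership: $125.45
Total deductions = $34.58 + $60.42 + $11.88 + $19.01 + $115.62 + $125.45 = $366.96
Net pay = $1,583.87 − $366.96 = $1,216.91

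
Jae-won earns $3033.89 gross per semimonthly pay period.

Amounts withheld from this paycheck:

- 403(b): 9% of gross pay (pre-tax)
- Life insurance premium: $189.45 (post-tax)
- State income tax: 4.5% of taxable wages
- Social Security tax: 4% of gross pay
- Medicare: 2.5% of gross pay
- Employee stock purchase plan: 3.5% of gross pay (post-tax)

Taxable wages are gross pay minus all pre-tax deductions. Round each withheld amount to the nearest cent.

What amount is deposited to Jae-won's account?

403(b): $3033.89 × 0.09 = $273.05
Taxable wages = $3033.89 − $273.05 = $2760.84
State income tax: $2760.84 × 0.045 = $124.24
Medicare: $3033.89 × 0.025 = $75.85
Social Security tax: $3033.89 × 0.04 = $121.36
Life insurance premium: $189.45
Employee stock purchase plan: $3033.89 × 0.035 = $106.19
Total deductions = $273.05 + $124.24 + $75.85 + $121.36 + $189.45 + $106.19 = $890.14
Net pay = $3033.89 − $890.14 = $2143.75

$2143.75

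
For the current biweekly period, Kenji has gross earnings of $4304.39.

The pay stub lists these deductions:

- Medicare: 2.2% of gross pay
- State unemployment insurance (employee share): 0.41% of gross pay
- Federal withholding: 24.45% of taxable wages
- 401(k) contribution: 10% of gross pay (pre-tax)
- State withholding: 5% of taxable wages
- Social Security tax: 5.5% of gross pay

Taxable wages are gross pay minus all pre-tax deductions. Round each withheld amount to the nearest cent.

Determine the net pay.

$2383.98

401(k) contribution: $4304.39 × 0.1 = $430.44
Taxable wages = $4304.39 − $430.44 = $3873.95
State withholding: $3873.95 × 0.05 = $193.70
Federal withholding: $3873.95 × 0.2445 = $947.18
Social Security tax: $4304.39 × 0.055 = $236.74
Medicare: $4304.39 × 0.022 = $94.70
State unemployment insurance (employee share): $4304.39 × 0.0041 = $17.65
Total deductions = $430.44 + $193.70 + $947.18 + $236.74 + $94.70 + $17.65 = $1920.41
Net pay = $4304.39 − $1920.41 = $2383.98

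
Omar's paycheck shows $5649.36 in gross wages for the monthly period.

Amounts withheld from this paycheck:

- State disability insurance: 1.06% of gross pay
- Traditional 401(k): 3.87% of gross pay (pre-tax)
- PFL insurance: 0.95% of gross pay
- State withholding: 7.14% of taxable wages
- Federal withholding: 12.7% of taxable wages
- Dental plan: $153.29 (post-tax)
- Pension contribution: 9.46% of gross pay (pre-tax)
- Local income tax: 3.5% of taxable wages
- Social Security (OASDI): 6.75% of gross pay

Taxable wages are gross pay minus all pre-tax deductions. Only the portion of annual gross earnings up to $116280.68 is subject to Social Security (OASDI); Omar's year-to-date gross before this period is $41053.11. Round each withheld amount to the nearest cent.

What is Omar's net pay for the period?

Pension contribution: $5649.36 × 0.0946 = $534.43
Traditional 401(k): $5649.36 × 0.0387 = $218.63
Pre-tax total = $534.43 + $218.63 = $753.06
Taxable wages = $5649.36 − $753.06 = $4896.30
State withholding: $4896.30 × 0.0714 = $349.60
Federal withholding: $4896.30 × 0.127 = $621.83
Local income tax: $4896.30 × 0.035 = $171.37
PFL insurance: $5649.36 × 0.0095 = $53.67
State disability insurance: $5649.36 × 0.0106 = $59.88
Social Security (OASDI): cap not yet reached, full $5649.36 is subject → $5649.36 × 0.0675 = $381.33
Dental plan: $153.29
Total deductions = $534.43 + $218.63 + $349.60 + $621.83 + $171.37 + $53.67 + $59.88 + $381.33 + $153.29 = $2544.03
Net pay = $5649.36 − $2544.03 = $3105.33

$3105.33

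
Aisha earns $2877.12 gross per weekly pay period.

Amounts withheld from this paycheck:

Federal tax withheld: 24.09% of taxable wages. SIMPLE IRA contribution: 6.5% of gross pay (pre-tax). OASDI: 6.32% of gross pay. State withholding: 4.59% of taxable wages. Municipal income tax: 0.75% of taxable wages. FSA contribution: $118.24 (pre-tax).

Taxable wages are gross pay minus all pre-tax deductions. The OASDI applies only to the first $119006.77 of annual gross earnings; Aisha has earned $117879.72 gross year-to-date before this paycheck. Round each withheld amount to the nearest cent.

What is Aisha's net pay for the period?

SIMPLE IRA contribution: $2877.12 × 0.065 = $187.01
FSA contribution: $118.24
Pre-tax total = $187.01 + $118.24 = $305.25
Taxable wages = $2877.12 − $305.25 = $2571.87
State withholding: $2571.87 × 0.0459 = $118.05
Federal tax withheld: $2571.87 × 0.2409 = $619.56
Municipal income tax: $2571.87 × 0.0075 = $19.29
OASDI: only $119006.77 − $117879.72 = $1127.05 of this check is subject → $1127.05 × 0.0632 = $71.23
Total deductions = $187.01 + $118.24 + $118.05 + $619.56 + $19.29 + $71.23 = $1133.38
Net pay = $2877.12 − $1133.38 = $1743.74

$1743.74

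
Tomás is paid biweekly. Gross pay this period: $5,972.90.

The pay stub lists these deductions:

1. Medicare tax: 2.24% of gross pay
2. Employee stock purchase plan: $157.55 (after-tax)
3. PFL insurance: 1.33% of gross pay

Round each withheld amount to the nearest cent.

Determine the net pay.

PFL insurance: $5,972.90 × 0.0133 = $79.44
Medicare tax: $5,972.90 × 0.0224 = $133.79
Employee stock purchase plan: $157.55
Total deductions = $79.44 + $133.79 + $157.55 = $370.78
Net pay = $5,972.90 − $370.78 = $5,602.12

$5,602.12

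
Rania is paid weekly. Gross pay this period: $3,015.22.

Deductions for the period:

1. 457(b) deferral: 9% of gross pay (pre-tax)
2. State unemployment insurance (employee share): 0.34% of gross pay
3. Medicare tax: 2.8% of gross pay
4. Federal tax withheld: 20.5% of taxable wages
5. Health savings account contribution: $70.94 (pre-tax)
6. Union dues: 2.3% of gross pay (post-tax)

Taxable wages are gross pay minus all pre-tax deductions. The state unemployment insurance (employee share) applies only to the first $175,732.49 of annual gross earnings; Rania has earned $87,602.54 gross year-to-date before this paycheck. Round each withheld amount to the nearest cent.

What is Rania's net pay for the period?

Health savings account contribution: $70.94
457(b) deferral: $3,015.22 × 0.09 = $271.37
Pre-tax total = $70.94 + $271.37 = $342.31
Taxable wages = $3,015.22 − $342.31 = $2,672.91
Federal tax withheld: $2,672.91 × 0.205 = $547.95
Medicare tax: $3,015.22 × 0.028 = $84.43
State unemployment insurance (employee share): cap not yet reached, full $3,015.22 is subject → $3,015.22 × 0.0034 = $10.25
Union dues: $3,015.22 × 0.023 = $69.35
Total deductions = $70.94 + $271.37 + $547.95 + $84.43 + $10.25 + $69.35 = $1,054.29
Net pay = $3,015.22 − $1,054.29 = $1,960.93

$1,960.93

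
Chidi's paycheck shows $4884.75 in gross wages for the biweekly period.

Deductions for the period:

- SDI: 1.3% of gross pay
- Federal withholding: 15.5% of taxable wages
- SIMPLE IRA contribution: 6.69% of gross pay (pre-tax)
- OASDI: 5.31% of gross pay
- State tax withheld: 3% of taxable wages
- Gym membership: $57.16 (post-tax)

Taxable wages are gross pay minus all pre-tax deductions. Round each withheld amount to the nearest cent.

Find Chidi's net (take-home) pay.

SIMPLE IRA contribution: $4884.75 × 0.0669 = $326.79
Taxable wages = $4884.75 − $326.79 = $4557.96
State tax withheld: $4557.96 × 0.03 = $136.74
Federal withholding: $4557.96 × 0.155 = $706.48
SDI: $4884.75 × 0.013 = $63.50
OASDI: $4884.75 × 0.0531 = $259.38
Gym membership: $57.16
Total deductions = $326.79 + $136.74 + $706.48 + $63.50 + $259.38 + $57.16 = $1550.05
Net pay = $4884.75 − $1550.05 = $3334.70

$3334.70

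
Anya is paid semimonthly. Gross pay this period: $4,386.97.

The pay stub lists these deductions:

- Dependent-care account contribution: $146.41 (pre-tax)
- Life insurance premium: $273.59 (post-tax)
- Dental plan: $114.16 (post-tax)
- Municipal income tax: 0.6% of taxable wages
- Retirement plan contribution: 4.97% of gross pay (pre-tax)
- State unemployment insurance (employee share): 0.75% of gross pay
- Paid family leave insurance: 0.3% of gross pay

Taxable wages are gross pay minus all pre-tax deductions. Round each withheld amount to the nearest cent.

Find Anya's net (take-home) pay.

$3,564.58

Retirement plan contribution: $4,386.97 × 0.0497 = $218.03
Dependent-care account contribution: $146.41
Pre-tax total = $218.03 + $146.41 = $364.44
Taxable wages = $4,386.97 − $364.44 = $4,022.53
Municipal income tax: $4,022.53 × 0.006 = $24.14
State unemployment insurance (employee share): $4,386.97 × 0.0075 = $32.90
Paid family leave insurance: $4,386.97 × 0.003 = $13.16
Life insurance premium: $273.59
Dental plan: $114.16
Total deductions = $218.03 + $146.41 + $24.14 + $32.90 + $13.16 + $273.59 + $114.16 = $822.39
Net pay = $4,386.97 − $822.39 = $3,564.58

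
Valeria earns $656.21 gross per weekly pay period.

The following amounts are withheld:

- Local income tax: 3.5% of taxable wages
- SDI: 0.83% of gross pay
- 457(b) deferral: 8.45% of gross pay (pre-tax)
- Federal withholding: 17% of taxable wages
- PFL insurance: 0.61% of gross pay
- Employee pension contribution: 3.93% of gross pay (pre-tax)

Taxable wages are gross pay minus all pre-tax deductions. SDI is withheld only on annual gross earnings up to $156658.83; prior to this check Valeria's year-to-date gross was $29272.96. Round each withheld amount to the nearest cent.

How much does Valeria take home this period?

$447.66

Employee pension contribution: $656.21 × 0.0393 = $25.79
457(b) deferral: $656.21 × 0.0845 = $55.45
Pre-tax total = $25.79 + $55.45 = $81.24
Taxable wages = $656.21 − $81.24 = $574.97
Federal withholding: $574.97 × 0.17 = $97.74
Local income tax: $574.97 × 0.035 = $20.12
SDI: cap not yet reached, full $656.21 is subject → $656.21 × 0.0083 = $5.45
PFL insurance: $656.21 × 0.0061 = $4.00
Total deductions = $25.79 + $55.45 + $97.74 + $20.12 + $5.45 + $4.00 = $208.55
Net pay = $656.21 − $208.55 = $447.66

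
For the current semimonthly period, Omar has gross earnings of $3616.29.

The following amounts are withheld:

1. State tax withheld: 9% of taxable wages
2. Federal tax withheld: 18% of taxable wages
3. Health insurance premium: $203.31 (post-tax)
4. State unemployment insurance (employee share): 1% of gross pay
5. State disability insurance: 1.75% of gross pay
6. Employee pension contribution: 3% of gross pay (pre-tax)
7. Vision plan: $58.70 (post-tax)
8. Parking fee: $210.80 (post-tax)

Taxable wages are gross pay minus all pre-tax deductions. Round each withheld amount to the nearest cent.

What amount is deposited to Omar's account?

Employee pension contribution: $3616.29 × 0.03 = $108.49
Taxable wages = $3616.29 − $108.49 = $3507.80
Federal tax withheld: $3507.80 × 0.18 = $631.40
State tax withheld: $3507.80 × 0.09 = $315.70
State disability insurance: $3616.29 × 0.0175 = $63.29
State unemployment insurance (employee share): $3616.29 × 0.01 = $36.16
Health insurance premium: $203.31
Parking fee: $210.80
Vision plan: $58.70
Total deductions = $108.49 + $631.40 + $315.70 + $63.29 + $36.16 + $203.31 + $210.80 + $58.70 = $1627.85
Net pay = $3616.29 − $1627.85 = $1988.44

$1988.44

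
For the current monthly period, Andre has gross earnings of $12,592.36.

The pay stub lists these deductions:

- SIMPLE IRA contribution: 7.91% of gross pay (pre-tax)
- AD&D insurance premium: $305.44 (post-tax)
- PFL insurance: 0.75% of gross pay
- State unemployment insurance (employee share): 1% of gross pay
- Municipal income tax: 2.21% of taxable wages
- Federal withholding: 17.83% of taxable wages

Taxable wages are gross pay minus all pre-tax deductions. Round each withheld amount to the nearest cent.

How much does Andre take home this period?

$8,746.60

SIMPLE IRA contribution: $12,592.36 × 0.0791 = $996.06
Taxable wages = $12,592.36 − $996.06 = $11,596.30
Federal withholding: $11,596.30 × 0.1783 = $2,067.62
Municipal income tax: $11,596.30 × 0.0221 = $256.28
PFL insurance: $12,592.36 × 0.0075 = $94.44
State unemployment insurance (employee share): $12,592.36 × 0.01 = $125.92
AD&D insurance premium: $305.44
Total deductions = $996.06 + $2,067.62 + $256.28 + $94.44 + $125.92 + $305.44 = $3,845.76
Net pay = $12,592.36 − $3,845.76 = $8,746.60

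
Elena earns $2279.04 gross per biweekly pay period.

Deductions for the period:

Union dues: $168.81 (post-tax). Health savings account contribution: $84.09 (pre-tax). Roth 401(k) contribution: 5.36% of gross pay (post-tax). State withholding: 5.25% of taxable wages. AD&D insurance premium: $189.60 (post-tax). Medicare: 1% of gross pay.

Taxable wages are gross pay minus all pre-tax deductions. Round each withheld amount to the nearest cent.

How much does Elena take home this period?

Health savings account contribution: $84.09
Taxable wages = $2279.04 − $84.09 = $2194.95
State withholding: $2194.95 × 0.0525 = $115.23
Medicare: $2279.04 × 0.01 = $22.79
Union dues: $168.81
Roth 401(k) contribution: $2279.04 × 0.0536 = $122.16
AD&D insurance premium: $189.60
Total deductions = $84.09 + $115.23 + $22.79 + $168.81 + $122.16 + $189.60 = $702.68
Net pay = $2279.04 − $702.68 = $1576.36

$1576.36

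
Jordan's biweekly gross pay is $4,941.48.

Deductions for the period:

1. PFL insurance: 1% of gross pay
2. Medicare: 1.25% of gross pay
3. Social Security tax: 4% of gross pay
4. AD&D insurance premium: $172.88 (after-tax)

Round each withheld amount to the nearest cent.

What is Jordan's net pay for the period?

$4,459.76

PFL insurance: $4,941.48 × 0.01 = $49.41
Medicare: $4,941.48 × 0.0125 = $61.77
Social Security tax: $4,941.48 × 0.04 = $197.66
AD&D insurance premium: $172.88
Total deductions = $49.41 + $61.77 + $197.66 + $172.88 = $481.72
Net pay = $4,941.48 − $481.72 = $4,459.76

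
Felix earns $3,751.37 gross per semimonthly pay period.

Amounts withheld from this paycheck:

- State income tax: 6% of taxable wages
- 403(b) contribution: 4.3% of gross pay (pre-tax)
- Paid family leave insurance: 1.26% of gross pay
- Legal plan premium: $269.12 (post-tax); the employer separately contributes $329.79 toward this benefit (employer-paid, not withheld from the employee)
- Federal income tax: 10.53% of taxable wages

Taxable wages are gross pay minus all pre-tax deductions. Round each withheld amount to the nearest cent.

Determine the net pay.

$2,680.24

403(b) contribution: $3,751.37 × 0.043 = $161.31
Taxable wages = $3,751.37 − $161.31 = $3,590.06
State income tax: $3,590.06 × 0.06 = $215.40
Federal income tax: $3,590.06 × 0.1053 = $378.03
Paid family leave insurance: $3,751.37 × 0.0126 = $47.27
Legal plan premium: $269.12
(Employer's $329.79 toward legal plan premium is not withheld from the employee.)
Total deductions = $161.31 + $215.40 + $378.03 + $47.27 + $269.12 = $1,071.13
Net pay = $3,751.37 − $1,071.13 = $2,680.24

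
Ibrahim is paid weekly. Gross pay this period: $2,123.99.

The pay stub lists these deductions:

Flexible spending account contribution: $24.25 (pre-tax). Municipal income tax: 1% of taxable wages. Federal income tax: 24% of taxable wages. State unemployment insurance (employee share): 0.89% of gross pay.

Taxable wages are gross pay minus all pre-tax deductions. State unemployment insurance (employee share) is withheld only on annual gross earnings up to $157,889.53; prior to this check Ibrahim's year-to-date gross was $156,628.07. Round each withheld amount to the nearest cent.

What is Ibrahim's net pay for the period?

Flexible spending account contribution: $24.25
Taxable wages = $2,123.99 − $24.25 = $2,099.74
Municipal income tax: $2,099.74 × 0.01 = $21.00
Federal income tax: $2,099.74 × 0.24 = $503.94
State unemployment insurance (employee share): only $157,889.53 − $156,628.07 = $1,261.46 of this check is subject → $1,261.46 × 0.0089 = $11.23
Total deductions = $24.25 + $21.00 + $503.94 + $11.23 = $560.42
Net pay = $2,123.99 − $560.42 = $1,563.57

$1,563.57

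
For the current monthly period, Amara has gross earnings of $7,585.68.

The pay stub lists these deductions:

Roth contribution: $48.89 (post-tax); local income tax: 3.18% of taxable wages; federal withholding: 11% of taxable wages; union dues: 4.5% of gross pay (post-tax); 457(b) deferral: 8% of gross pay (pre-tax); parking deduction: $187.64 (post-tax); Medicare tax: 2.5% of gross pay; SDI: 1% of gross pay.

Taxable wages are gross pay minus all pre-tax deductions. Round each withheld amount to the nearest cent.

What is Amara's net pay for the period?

$5,145.84

457(b) deferral: $7,585.68 × 0.08 = $606.85
Taxable wages = $7,585.68 − $606.85 = $6,978.83
Federal withholding: $6,978.83 × 0.11 = $767.67
Local income tax: $6,978.83 × 0.0318 = $221.93
SDI: $7,585.68 × 0.01 = $75.86
Medicare tax: $7,585.68 × 0.025 = $189.64
Union dues: $7,585.68 × 0.045 = $341.36
Parking deduction: $187.64
Roth contribution: $48.89
Total deductions = $606.85 + $767.67 + $221.93 + $75.86 + $189.64 + $341.36 + $187.64 + $48.89 = $2,439.84
Net pay = $7,585.68 − $2,439.84 = $5,145.84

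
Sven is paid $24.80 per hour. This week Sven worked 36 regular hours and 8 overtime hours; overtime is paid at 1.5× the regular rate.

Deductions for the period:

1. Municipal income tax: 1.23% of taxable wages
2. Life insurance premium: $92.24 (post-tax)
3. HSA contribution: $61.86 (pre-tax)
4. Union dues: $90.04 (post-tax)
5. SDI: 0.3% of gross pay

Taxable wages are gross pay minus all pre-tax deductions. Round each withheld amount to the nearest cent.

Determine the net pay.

Regular pay: 36 × $24.80 = $892.80
Overtime pay: 8 × $24.80 × 1.5 = $297.60
Gross pay = $892.80 + $297.60 = $1,190.40
HSA contribution: $61.86
Taxable wages = $1,190.40 − $61.86 = $1,128.54
Municipal income tax: $1,128.54 × 0.0123 = $13.88
SDI: $1,190.40 × 0.003 = $3.57
Life insurance premium: $92.24
Union dues: $90.04
Total deductions = $61.86 + $13.88 + $3.57 + $92.24 + $90.04 = $261.59
Net pay = $1,190.40 − $261.59 = $928.81

$928.81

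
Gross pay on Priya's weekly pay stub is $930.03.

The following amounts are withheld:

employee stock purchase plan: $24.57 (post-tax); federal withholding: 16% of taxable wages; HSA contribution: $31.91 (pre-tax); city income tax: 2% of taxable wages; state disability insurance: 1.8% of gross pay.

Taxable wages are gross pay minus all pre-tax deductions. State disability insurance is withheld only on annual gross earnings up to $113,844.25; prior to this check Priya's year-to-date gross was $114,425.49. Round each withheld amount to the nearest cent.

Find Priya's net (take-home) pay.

HSA contribution: $31.91
Taxable wages = $930.03 − $31.91 = $898.12
City income tax: $898.12 × 0.02 = $17.96
Federal withholding: $898.12 × 0.16 = $143.70
State disability insurance: annual cap $113,844.25 already reached (YTD $114,425.49), so $0.00
Employee stock purchase plan: $24.57
Total deductions = $31.91 + $17.96 + $143.70 + $0.00 + $24.57 = $218.14
Net pay = $930.03 − $218.14 = $711.89

$711.89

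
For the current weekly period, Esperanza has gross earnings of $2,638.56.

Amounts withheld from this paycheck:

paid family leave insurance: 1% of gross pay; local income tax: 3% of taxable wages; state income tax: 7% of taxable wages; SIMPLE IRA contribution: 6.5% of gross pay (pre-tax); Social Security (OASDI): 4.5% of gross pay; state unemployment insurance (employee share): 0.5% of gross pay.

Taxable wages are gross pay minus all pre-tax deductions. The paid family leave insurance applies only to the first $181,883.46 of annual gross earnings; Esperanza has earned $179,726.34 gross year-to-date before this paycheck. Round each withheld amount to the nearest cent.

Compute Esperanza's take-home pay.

SIMPLE IRA contribution: $2,638.56 × 0.065 = $171.51
Taxable wages = $2,638.56 − $171.51 = $2,467.05
Local income tax: $2,467.05 × 0.03 = $74.01
State income tax: $2,467.05 × 0.07 = $172.69
Paid family leave insurance: only $181,883.46 − $179,726.34 = $2,157.12 of this check is subject → $2,157.12 × 0.01 = $21.57
State unemployment insurance (employee share): $2,638.56 × 0.005 = $13.19
Social Security (OASDI): $2,638.56 × 0.045 = $118.74
Total deductions = $171.51 + $74.01 + $172.69 + $21.57 + $13.19 + $118.74 = $571.71
Net pay = $2,638.56 − $571.71 = $2,066.85

$2,066.85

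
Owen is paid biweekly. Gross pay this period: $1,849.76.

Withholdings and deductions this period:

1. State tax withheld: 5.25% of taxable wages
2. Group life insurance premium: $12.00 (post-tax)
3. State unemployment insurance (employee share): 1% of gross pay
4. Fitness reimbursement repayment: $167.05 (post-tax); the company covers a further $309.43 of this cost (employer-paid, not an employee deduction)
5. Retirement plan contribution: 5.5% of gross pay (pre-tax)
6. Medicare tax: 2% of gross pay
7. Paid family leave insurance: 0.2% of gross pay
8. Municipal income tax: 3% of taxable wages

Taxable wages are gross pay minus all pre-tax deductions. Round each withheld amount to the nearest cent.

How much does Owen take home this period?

$1,365.56

Retirement plan contribution: $1,849.76 × 0.055 = $101.74
Taxable wages = $1,849.76 − $101.74 = $1,748.02
Municipal income tax: $1,748.02 × 0.03 = $52.44
State tax withheld: $1,748.02 × 0.0525 = $91.77
Paid family leave insurance: $1,849.76 × 0.002 = $3.70
Medicare tax: $1,849.76 × 0.02 = $37.00
State unemployment insurance (employee share): $1,849.76 × 0.01 = $18.50
Fitness reimbursement repayment: $167.05
Group life insurance premium: $12.00
(Employer's $309.43 toward fitness reimbursement repayment is not withheld from the employee.)
Total deductions = $101.74 + $52.44 + $91.77 + $3.70 + $37.00 + $18.50 + $167.05 + $12.00 = $484.20
Net pay = $1,849.76 − $484.20 = $1,365.56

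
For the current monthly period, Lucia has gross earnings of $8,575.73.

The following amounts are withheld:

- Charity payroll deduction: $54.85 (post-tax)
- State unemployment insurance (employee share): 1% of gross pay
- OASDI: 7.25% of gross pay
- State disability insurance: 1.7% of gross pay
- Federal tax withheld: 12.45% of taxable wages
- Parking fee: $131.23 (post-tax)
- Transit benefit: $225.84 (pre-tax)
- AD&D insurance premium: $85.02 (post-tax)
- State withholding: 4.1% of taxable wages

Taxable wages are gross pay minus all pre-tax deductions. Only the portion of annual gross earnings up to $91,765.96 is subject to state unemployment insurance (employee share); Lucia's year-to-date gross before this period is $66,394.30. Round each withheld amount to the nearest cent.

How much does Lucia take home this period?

Transit benefit: $225.84
Taxable wages = $8,575.73 − $225.84 = $8,349.89
Federal tax withheld: $8,349.89 × 0.1245 = $1,039.56
State withholding: $8,349.89 × 0.041 = $342.35
State unemployment insurance (employee share): cap not yet reached, full $8,575.73 is subject → $8,575.73 × 0.01 = $85.76
State disability insurance: $8,575.73 × 0.017 = $145.79
OASDI: $8,575.73 × 0.0725 = $621.74
AD&D insurance premium: $85.02
Charity payroll deduction: $54.85
Parking fee: $131.23
Total deductions = $225.84 + $1,039.56 + $342.35 + $85.76 + $145.79 + $621.74 + $85.02 + $54.85 + $131.23 = $2,732.14
Net pay = $8,575.73 − $2,732.14 = $5,843.59

$5,843.59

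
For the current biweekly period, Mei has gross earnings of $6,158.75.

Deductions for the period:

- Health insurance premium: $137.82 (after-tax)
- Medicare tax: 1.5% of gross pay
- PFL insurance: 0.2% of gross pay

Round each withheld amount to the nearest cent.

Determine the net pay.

PFL insurance: $6,158.75 × 0.002 = $12.32
Medicare tax: $6,158.75 × 0.015 = $92.38
Health insurance premium: $137.82
Total deductions = $12.32 + $92.38 + $137.82 = $242.52
Net pay = $6,158.75 − $242.52 = $5,916.23

$5,916.23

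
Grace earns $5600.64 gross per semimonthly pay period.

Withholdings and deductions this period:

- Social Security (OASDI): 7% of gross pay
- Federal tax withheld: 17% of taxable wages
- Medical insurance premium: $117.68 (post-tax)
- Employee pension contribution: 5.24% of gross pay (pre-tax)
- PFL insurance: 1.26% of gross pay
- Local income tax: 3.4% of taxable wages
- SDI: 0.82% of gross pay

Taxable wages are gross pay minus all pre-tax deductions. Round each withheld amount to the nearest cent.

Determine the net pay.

$3598.29

Employee pension contribution: $5600.64 × 0.0524 = $293.47
Taxable wages = $5600.64 − $293.47 = $5307.17
Local income tax: $5307.17 × 0.034 = $180.44
Federal tax withheld: $5307.17 × 0.17 = $902.22
PFL insurance: $5600.64 × 0.0126 = $70.57
Social Security (OASDI): $5600.64 × 0.07 = $392.04
SDI: $5600.64 × 0.0082 = $45.93
Medical insurance premium: $117.68
Total deductions = $293.47 + $180.44 + $902.22 + $70.57 + $392.04 + $45.93 + $117.68 = $2002.35
Net pay = $5600.64 − $2002.35 = $3598.29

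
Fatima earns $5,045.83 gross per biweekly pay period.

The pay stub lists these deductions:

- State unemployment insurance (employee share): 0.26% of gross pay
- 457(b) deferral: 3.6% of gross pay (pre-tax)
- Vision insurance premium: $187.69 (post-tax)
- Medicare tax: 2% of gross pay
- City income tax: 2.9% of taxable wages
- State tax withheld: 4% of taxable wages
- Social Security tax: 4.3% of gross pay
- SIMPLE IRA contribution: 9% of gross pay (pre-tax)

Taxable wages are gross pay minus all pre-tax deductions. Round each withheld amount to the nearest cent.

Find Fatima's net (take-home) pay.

457(b) deferral: $5,045.83 × 0.036 = $181.65
SIMPLE IRA contribution: $5,045.83 × 0.09 = $454.12
Pre-tax total = $181.65 + $454.12 = $635.77
Taxable wages = $5,045.83 − $635.77 = $4,410.06
State tax withheld: $4,410.06 × 0.04 = $176.40
City income tax: $4,410.06 × 0.029 = $127.89
State unemployment insurance (employee share): $5,045.83 × 0.0026 = $13.12
Medicare tax: $5,045.83 × 0.02 = $100.92
Social Security tax: $5,045.83 × 0.043 = $216.97
Vision insurance premium: $187.69
Total deductions = $181.65 + $454.12 + $176.40 + $127.89 + $13.12 + $100.92 + $216.97 + $187.69 = $1,458.76
Net pay = $5,045.83 − $1,458.76 = $3,587.07

$3,587.07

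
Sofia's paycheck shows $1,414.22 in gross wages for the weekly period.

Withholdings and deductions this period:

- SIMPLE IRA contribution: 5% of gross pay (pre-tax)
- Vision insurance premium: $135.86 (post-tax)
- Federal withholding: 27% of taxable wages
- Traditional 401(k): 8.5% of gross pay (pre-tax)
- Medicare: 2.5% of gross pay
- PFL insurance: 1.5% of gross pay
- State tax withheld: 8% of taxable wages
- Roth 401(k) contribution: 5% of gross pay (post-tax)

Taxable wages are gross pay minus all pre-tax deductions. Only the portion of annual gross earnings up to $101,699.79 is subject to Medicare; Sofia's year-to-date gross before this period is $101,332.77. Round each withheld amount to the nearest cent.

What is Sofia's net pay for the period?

SIMPLE IRA contribution: $1,414.22 × 0.05 = $70.71
Traditional 401(k): $1,414.22 × 0.085 = $120.21
Pre-tax total = $70.71 + $120.21 = $190.92
Taxable wages = $1,414.22 − $190.92 = $1,223.30
State tax withheld: $1,223.30 × 0.08 = $97.86
Federal withholding: $1,223.30 × 0.27 = $330.29
Medicare: only $101,699.79 − $101,332.77 = $367.02 of this check is subject → $367.02 × 0.025 = $9.18
PFL insurance: $1,414.22 × 0.015 = $21.21
Roth 401(k) contribution: $1,414.22 × 0.05 = $70.71
Vision insurance premium: $135.86
Total deductions = $70.71 + $120.21 + $97.86 + $330.29 + $9.18 + $21.21 + $70.71 + $135.86 = $856.03
Net pay = $1,414.22 − $856.03 = $558.19

$558.19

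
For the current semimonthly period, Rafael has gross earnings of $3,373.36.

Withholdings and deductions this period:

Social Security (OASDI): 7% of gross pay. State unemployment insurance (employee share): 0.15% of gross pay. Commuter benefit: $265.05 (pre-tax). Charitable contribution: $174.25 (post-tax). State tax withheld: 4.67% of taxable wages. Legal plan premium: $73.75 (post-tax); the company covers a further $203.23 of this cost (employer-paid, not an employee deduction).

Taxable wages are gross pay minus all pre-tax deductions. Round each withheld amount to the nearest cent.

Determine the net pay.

Commuter benefit: $265.05
Taxable wages = $3,373.36 − $265.05 = $3,108.31
State tax withheld: $3,108.31 × 0.0467 = $145.16
Social Security (OASDI): $3,373.36 × 0.07 = $236.14
State unemployment insurance (employee share): $3,373.36 × 0.0015 = $5.06
Legal plan premium: $73.75
Charitable contribution: $174.25
(Employer's $203.23 toward legal plan premium is not withheld from the employee.)
Total deductions = $265.05 + $145.16 + $236.14 + $5.06 + $73.75 + $174.25 = $899.41
Net pay = $3,373.36 − $899.41 = $2,473.95

$2,473.95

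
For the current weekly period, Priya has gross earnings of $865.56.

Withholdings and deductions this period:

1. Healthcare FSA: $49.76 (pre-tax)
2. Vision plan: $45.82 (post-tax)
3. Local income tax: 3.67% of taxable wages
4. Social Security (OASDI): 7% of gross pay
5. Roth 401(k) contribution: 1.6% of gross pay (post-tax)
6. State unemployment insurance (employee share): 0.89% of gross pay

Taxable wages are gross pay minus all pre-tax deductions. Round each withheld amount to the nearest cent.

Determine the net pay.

Healthcare FSA: $49.76
Taxable wages = $865.56 − $49.76 = $815.80
Local income tax: $815.80 × 0.0367 = $29.94
Social Security (OASDI): $865.56 × 0.07 = $60.59
State unemployment insurance (employee share): $865.56 × 0.0089 = $7.70
Roth 401(k) contribution: $865.56 × 0.016 = $13.85
Vision plan: $45.82
Total deductions = $49.76 + $29.94 + $60.59 + $7.70 + $13.85 + $45.82 = $207.66
Net pay = $865.56 − $207.66 = $657.90

$657.90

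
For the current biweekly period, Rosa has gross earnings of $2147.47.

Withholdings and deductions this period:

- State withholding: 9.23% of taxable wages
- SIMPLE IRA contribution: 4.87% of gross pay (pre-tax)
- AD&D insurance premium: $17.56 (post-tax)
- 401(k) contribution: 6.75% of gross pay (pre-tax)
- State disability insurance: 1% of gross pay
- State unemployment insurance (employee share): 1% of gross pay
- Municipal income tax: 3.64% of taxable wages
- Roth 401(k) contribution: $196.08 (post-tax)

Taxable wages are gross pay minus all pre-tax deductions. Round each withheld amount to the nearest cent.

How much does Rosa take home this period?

$1397.09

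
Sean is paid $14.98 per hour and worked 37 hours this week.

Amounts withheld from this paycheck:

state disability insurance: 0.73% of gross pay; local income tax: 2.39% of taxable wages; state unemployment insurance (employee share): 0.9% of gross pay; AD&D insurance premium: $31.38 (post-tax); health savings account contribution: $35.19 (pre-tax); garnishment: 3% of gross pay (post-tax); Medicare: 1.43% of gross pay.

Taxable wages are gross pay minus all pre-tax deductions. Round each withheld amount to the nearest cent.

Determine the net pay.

$441.68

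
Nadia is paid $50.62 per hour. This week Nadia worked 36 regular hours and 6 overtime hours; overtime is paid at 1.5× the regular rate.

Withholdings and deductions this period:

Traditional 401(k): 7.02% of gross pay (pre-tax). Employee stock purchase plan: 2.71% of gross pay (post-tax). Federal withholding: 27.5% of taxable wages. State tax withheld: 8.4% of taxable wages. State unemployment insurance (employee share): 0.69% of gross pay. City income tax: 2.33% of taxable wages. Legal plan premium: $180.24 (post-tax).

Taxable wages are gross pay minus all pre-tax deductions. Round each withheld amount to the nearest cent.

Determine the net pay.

Regular pay: 36 × $50.62 = $1822.32
Overtime pay: 6 × $50.62 × 1.5 = $455.58
Gross pay = $1822.32 + $455.58 = $2277.90
Traditional 401(k): $2277.90 × 0.0702 = $159.91
Taxable wages = $2277.90 − $159.91 = $2117.99
Federal withholding: $2117.99 × 0.275 = $582.45
State tax withheld: $2117.99 × 0.084 = $177.91
City income tax: $2117.99 × 0.0233 = $49.35
State unemployment insurance (employee share): $2277.90 × 0.0069 = $15.72
Employee stock purchase plan: $2277.90 × 0.0271 = $61.73
Legal plan premium: $180.24
Total deductions = $159.91 + $582.45 + $177.91 + $49.35 + $15.72 + $61.73 + $180.24 = $1227.31
Net pay = $2277.90 − $1227.31 = $1050.59

$1050.59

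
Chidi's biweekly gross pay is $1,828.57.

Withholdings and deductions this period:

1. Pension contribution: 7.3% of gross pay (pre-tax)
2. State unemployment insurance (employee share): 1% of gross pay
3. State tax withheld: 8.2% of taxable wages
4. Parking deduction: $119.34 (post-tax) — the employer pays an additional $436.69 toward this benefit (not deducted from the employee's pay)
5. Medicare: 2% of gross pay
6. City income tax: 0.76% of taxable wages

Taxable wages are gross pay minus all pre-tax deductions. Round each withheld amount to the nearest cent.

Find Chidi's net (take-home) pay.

Pension contribution: $1,828.57 × 0.073 = $133.49
Taxable wages = $1,828.57 − $133.49 = $1,695.08
State tax withheld: $1,695.08 × 0.082 = $139.00
City income tax: $1,695.08 × 0.0076 = $12.88
Medicare: $1,828.57 × 0.02 = $36.57
State unemployment insurance (employee share): $1,828.57 × 0.01 = $18.29
Parking deduction: $119.34
(Employer's $436.69 toward parking deduction is not withheld from the employee.)
Total deductions = $133.49 + $139.00 + $12.88 + $36.57 + $18.29 + $119.34 = $459.57
Net pay = $1,828.57 − $459.57 = $1,369.00

$1,369.00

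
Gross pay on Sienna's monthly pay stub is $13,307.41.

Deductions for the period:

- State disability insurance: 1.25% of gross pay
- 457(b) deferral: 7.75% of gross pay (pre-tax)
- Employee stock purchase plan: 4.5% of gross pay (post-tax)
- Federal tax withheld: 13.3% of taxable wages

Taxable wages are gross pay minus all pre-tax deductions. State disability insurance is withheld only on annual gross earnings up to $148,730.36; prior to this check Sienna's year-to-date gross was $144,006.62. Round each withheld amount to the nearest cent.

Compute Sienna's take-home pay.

$9,985.49

457(b) deferral: $13,307.41 × 0.0775 = $1,031.32
Taxable wages = $13,307.41 − $1,031.32 = $12,276.09
Federal tax withheld: $12,276.09 × 0.133 = $1,632.72
State disability insurance: only $148,730.36 − $144,006.62 = $4,723.74 of this check is subject → $4,723.74 × 0.0125 = $59.05
Employee stock purchase plan: $13,307.41 × 0.045 = $598.83
Total deductions = $1,031.32 + $1,632.72 + $59.05 + $598.83 = $3,321.92
Net pay = $13,307.41 − $3,321.92 = $9,985.49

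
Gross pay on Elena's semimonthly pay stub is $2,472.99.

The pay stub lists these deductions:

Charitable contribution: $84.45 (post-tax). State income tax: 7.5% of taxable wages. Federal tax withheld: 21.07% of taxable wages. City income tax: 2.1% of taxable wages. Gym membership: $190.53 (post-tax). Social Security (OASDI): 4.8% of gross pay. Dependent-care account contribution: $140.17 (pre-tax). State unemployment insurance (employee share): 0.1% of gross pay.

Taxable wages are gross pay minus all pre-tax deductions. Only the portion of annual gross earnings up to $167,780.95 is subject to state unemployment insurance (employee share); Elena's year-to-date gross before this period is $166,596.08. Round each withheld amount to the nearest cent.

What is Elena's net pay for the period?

Dependent-care account contribution: $140.17
Taxable wages = $2,472.99 − $140.17 = $2,332.82
Federal tax withheld: $2,332.82 × 0.2107 = $491.53
State income tax: $2,332.82 × 0.075 = $174.96
City income tax: $2,332.82 × 0.021 = $48.99
Social Security (OASDI): $2,472.99 × 0.048 = $118.70
State unemployment insurance (employee share): only $167,780.95 − $166,596.08 = $1,184.87 of this check is subject → $1,184.87 × 0.001 = $1.18
Charitable contribution: $84.45
Gym membership: $190.53
Total deductions = $140.17 + $491.53 + $174.96 + $48.99 + $118.70 + $1.18 + $84.45 + $190.53 = $1,250.51
Net pay = $2,472.99 − $1,250.51 = $1,222.48

$1,222.48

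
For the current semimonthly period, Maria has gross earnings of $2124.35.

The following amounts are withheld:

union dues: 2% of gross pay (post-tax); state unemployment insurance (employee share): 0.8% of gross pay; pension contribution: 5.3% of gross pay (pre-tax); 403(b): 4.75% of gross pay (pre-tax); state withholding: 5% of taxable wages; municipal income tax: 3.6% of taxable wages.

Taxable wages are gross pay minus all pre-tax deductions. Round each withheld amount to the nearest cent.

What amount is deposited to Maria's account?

$1687.04

Pension contribution: $2124.35 × 0.053 = $112.59
403(b): $2124.35 × 0.0475 = $100.91
Pre-tax total = $112.59 + $100.91 = $213.50
Taxable wages = $2124.35 − $213.50 = $1910.85
State withholding: $1910.85 × 0.05 = $95.54
Municipal income tax: $1910.85 × 0.036 = $68.79
State unemployment insurance (employee share): $2124.35 × 0.008 = $16.99
Union dues: $2124.35 × 0.02 = $42.49
Total deductions = $112.59 + $100.91 + $95.54 + $68.79 + $16.99 + $42.49 = $437.31
Net pay = $2124.35 − $437.31 = $1687.04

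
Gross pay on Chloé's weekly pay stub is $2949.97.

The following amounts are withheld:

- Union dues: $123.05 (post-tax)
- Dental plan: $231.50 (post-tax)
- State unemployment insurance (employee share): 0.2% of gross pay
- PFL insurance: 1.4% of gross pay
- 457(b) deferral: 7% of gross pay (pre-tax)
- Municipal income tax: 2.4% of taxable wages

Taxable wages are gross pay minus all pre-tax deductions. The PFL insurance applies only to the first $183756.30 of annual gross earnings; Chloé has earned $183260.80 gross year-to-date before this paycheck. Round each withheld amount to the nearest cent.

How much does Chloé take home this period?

$2310.24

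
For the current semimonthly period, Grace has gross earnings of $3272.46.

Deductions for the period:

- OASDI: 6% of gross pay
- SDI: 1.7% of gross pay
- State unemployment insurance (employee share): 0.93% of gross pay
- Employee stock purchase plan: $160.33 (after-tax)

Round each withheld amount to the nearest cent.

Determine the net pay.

$2829.72

State unemployment insurance (employee share): $3272.46 × 0.0093 = $30.43
OASDI: $3272.46 × 0.06 = $196.35
SDI: $3272.46 × 0.017 = $55.63
Employee stock purchase plan: $160.33
Total deductions = $30.43 + $196.35 + $55.63 + $160.33 = $442.74
Net pay = $3272.46 − $442.74 = $2829.72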